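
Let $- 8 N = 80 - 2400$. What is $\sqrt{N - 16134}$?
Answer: $2 i \sqrt{3961} \approx 125.87 i$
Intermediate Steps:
$N = 290$ ($N = - \frac{80 - 2400}{8} = \left(- \frac{1}{8}\right) \left(-2320\right) = 290$)
$\sqrt{N - 16134} = \sqrt{290 - 16134} = \sqrt{-15844} = 2 i \sqrt{3961}$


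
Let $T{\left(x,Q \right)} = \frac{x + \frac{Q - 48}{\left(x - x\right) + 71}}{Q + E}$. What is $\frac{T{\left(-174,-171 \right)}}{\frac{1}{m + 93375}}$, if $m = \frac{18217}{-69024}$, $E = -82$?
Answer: $\frac{2455582255323}{37572064} \approx 65357.0$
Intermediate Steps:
$m = - \frac{18217}{69024}$ ($m = 18217 \left(- \frac{1}{69024}\right) = - \frac{18217}{69024} \approx -0.26392$)
$T{\left(x,Q \right)} = \frac{- \frac{48}{71} + x + \frac{Q}{71}}{-82 + Q}$ ($T{\left(x,Q \right)} = \frac{x + \frac{Q - 48}{\left(x - x\right) + 71}}{Q - 82} = \frac{x + \frac{-48 + Q}{0 + 71}}{-82 + Q} = \frac{x + \frac{-48 + Q}{71}}{-82 + Q} = \frac{x + \left(-48 + Q\right) \frac{1}{71}}{-82 + Q} = \frac{x + \left(- \frac{48}{71} + \frac{Q}{71}\right)}{-82 + Q} = \frac{- \frac{48}{71} + x + \frac{Q}{71}}{-82 + Q}$)
$\frac{T{\left(-174,-171 \right)}}{\frac{1}{m + 93375}} = \frac{\frac{1}{71} \frac{1}{-82 - 171} \left(-48 - 171 + 71 \left(-174\right)\right)}{\frac{1}{- \frac{18217}{69024} + 93375}} = \frac{\frac{1}{71} \frac{1}{-253} \left(-48 - 171 - 12354\right)}{\frac{1}{\frac{6445097783}{69024}}} = \frac{\frac{1}{71} \left(- \frac{1}{253}\right) \left(-12573\right)}{\frac{69024}{6445097783}} = \frac{1143}{1633} \cdot \frac{6445097783}{69024} = \frac{2455582255323}{37572064}$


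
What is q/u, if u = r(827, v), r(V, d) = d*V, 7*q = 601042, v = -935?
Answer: -601042/5412715 ≈ -0.11104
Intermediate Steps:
q = 601042/7 (q = (1/7)*601042 = 601042/7 ≈ 85863.)
r(V, d) = V*d
u = -773245 (u = 827*(-935) = -773245)
q/u = (601042/7)/(-773245) = (601042/7)*(-1/773245) = -601042/5412715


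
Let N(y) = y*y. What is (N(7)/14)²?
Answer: 49/4 ≈ 12.250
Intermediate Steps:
N(y) = y²
(N(7)/14)² = (7²/14)² = (49*(1/14))² = (7/2)² = 49/4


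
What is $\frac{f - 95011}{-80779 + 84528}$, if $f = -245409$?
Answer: $- \frac{340420}{3749} \approx -90.803$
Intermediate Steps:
$\frac{f - 95011}{-80779 + 84528} = \frac{-245409 - 95011}{-80779 + 84528} = - \frac{340420}{3749}$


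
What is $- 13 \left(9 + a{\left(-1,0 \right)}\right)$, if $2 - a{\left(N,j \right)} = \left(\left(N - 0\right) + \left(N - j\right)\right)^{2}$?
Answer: $-91$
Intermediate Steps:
$a{\left(N,j \right)} = 2 - \left(- j + 2 N\right)^{2}$ ($a{\left(N,j \right)} = 2 - \left(\left(N - 0\right) + \left(N - j\right)\right)^{2} = 2 - \left(\left(N + 0\right) + \left(N - j\right)\right)^{2} = 2 - \left(N + \left(N - j\right)\right)^{2} = 2 - \left(- j + 2 N\right)^{2}$)
$- 13 \left(9 + a{\left(-1,0 \right)}\right) = - 13 \left(9 + \left(2 - \left(\left(-1\right) 0 + 2 \left(-1\right)\right)^{2}\right)\right) = - 13 \left(9 + \left(2 - \left(0 - 2\right)^{2}\right)\right) = - 13 \left(9 + \left(2 - \left(-2\right)^{2}\right)\right) = - 13 \left(9 + \left(2 - 4\right)\right) = - 13 \left(9 - 2\right) = \left(-13\right) 7 = -91$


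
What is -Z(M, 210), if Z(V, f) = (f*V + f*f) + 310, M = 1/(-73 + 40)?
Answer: -488440/11 ≈ -44404.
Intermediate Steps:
M = -1/33 (M = 1/(-33) = -1/33 ≈ -0.030303)
Z(V, f) = 310 + f² + V*f (Z(V, f) = (V*f + f²) + 310 = (f² + V*f) + 310 = 310 + f² + V*f)
-Z(M, 210) = -(310 + 210² - 1/33*210) = -(310 + 44100 - 70/11) = -1*488440/11 = -488440/11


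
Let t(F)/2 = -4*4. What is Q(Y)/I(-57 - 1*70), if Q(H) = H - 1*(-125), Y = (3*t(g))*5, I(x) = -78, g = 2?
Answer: 355/78 ≈ 4.5513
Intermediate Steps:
t(F) = -32 (t(F) = 2*(-4*4) = 2*(-16) = -32)
Y = -480 (Y = (3*(-32))*5 = -96*5 = -480)
Q(H) = 125 + H (Q(H) = H + 125 = 125 + H)
Q(Y)/I(-57 - 1*70) = (125 - 480)/(-78) = -355*(-1/78) = 355/78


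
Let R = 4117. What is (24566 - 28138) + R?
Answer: 545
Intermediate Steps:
(24566 - 28138) + R = (24566 - 28138) + 4117 = -3572 + 4117 = 545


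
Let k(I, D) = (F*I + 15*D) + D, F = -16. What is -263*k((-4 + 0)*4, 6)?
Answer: -92576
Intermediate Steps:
k(I, D) = -16*I + 16*D (k(I, D) = (-16*I + 15*D) + D = -16*I + 16*D)
-263*k((-4 + 0)*4, 6) = -263*(-16*(-4 + 0)*4 + 16*6) = -263*(-(-64)*4 + 96) = -263*(-16*(-16) + 96) = -263*(256 + 96) = -263*352 = -92576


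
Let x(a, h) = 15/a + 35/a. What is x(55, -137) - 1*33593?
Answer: -369513/11 ≈ -33592.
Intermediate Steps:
x(a, h) = 50/a
x(55, -137) - 1*33593 = 50/55 - 1*33593 = 50*(1/55) - 33593 = 10/11 - 33593 = -369513/11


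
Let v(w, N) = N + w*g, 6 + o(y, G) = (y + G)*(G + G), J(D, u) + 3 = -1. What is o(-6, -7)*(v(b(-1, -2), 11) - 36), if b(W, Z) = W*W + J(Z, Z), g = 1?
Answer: -4928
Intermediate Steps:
J(D, u) = -4 (J(D, u) = -3 - 1 = -4)
b(W, Z) = -4 + W**2 (b(W, Z) = W*W - 4 = W**2 - 4 = -4 + W**2)
o(y, G) = -6 + 2*G*(G + y) (o(y, G) = -6 + (y + G)*(G + G) = -6 + (G + y)*(2*G) = -6 + 2*G*(G + y))
v(w, N) = N + w (v(w, N) = N + w*1 = N + w)
o(-6, -7)*(v(b(-1, -2), 11) - 36) = (-6 + 2*(-7)**2 + 2*(-7)*(-6))*((11 + (-4 + (-1)**2)) - 36) = (-6 + 2*49 + 84)*((11 + (-4 + 1)) - 36) = (-6 + 98 + 84)*((11 - 3) - 36) = 176*(8 - 36) = 176*(-28) = -4928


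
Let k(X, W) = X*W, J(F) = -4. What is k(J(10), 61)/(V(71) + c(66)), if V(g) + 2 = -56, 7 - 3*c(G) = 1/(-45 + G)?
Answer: 3843/877 ≈ 4.3820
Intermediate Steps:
k(X, W) = W*X
c(G) = 7/3 - 1/(3*(-45 + G))
V(g) = -58 (V(g) = -2 - 56 = -58)
k(J(10), 61)/(V(71) + c(66)) = (61*(-4))/(-58 + (-316 + 7*66)/(3*(-45 + 66))) = -244/(-58 + (⅓)*(-316 + 462)/21) = -244/(-58 + (⅓)*(1/21)*146) = -244/(-58 + 146/63) = -244/(-3508/63) = -244*(-63/3508) = 3843/877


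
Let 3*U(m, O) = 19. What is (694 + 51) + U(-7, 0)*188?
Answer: 5807/3 ≈ 1935.7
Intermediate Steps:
U(m, O) = 19/3 (U(m, O) = (⅓)*19 = 19/3)
(694 + 51) + U(-7, 0)*188 = (694 + 51) + (19/3)*188 = 745 + 3572/3 = 5807/3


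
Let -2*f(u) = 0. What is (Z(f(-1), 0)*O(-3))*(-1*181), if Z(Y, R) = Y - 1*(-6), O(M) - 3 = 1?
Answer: -4344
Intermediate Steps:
f(u) = 0 (f(u) = -½*0 = 0)
O(M) = 4 (O(M) = 3 + 1 = 4)
Z(Y, R) = 6 + Y (Z(Y, R) = Y + 6 = 6 + Y)
(Z(f(-1), 0)*O(-3))*(-1*181) = ((6 + 0)*4)*(-1*181) = (6*4)*(-181) = 24*(-181) = -4344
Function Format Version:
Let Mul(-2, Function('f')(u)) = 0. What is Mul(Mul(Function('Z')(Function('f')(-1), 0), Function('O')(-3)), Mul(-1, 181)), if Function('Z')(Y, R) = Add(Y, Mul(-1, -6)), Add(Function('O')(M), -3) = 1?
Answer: -4344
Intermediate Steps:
Function('f')(u) = 0 (Function('f')(u) = Mul(Rational(-1, 2), 0) = 0)
Function('O')(M) = 4 (Function('O')(M) = Add(3, 1) = 4)
Function('Z')(Y, R) = Add(6, Y) (Function('Z')(Y, R) = Add(Y, 6) = Add(6, Y))
Mul(Mul(Function('Z')(Function('f')(-1), 0), Function('O')(-3)), Mul(-1, 181)) = Mul(Mul(Add(6, 0), 4), Mul(-1, 181)) = Mul(Mul(6, 4), -181) = Mul(24, -181) = -4344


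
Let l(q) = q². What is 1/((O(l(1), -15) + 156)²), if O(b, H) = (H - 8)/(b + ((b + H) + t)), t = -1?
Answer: 196/4870849 ≈ 4.0239e-5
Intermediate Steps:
O(b, H) = (-8 + H)/(-1 + H + 2*b) (O(b, H) = (H - 8)/(b + ((b + H) - 1)) = (-8 + H)/(b + ((H + b) - 1)) = (-8 + H)/(b + (-1 + H + b)) = (-8 + H)/(-1 + H + 2*b))
1/((O(l(1), -15) + 156)²) = 1/(((-8 - 15)/(-1 - 15 + 2*1²) + 156)²) = 1/((-23/(-1 - 15 + 2*1) + 156)²) = 1/((-23/(-1 - 15 + 2) + 156)²) = 1/((-23/(-14) + 156)²) = 1/((-1/14*(-23) + 156)²) = 1/((23/14 + 156)²) = 1/((2207/14)²) = 1/(4870849/196) = 196/4870849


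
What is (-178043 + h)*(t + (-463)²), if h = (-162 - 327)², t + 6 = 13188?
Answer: 13898359978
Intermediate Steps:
t = 13182 (t = -6 + 13188 = 13182)
h = 239121 (h = (-489)² = 239121)
(-178043 + h)*(t + (-463)²) = (-178043 + 239121)*(13182 + (-463)²) = 61078*(13182 + 214369) = 61078*227551 = 13898359978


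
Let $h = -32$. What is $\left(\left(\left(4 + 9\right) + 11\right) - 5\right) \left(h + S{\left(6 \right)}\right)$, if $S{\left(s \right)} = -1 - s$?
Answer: $-741$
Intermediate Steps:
$\left(\left(\left(4 + 9\right) + 11\right) - 5\right) \left(h + S{\left(6 \right)}\right) = \left(\left(\left(4 + 9\right) + 11\right) - 5\right) \left(-32 - 7\right) = \left(\left(13 + 11\right) - 5\right) \left(-32 - 7\right) = \left(24 - 5\right) \left(-32 - 7\right) = 19 \left(-39\right) = -741$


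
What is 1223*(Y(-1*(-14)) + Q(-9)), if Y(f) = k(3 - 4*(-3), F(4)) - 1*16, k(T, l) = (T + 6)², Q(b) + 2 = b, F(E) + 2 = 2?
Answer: 506322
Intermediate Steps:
F(E) = 0 (F(E) = -2 + 2 = 0)
Q(b) = -2 + b
k(T, l) = (6 + T)²
Y(f) = 425 (Y(f) = (6 + (3 - 4*(-3)))² - 1*16 = (6 + (3 + 12))² - 16 = (6 + 15)² - 16 = 21² - 16 = 441 - 16 = 425)
1223*(Y(-1*(-14)) + Q(-9)) = 1223*(425 + (-2 - 9)) = 1223*(425 - 11) = 1223*414 = 506322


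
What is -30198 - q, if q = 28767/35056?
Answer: -1058649855/35056 ≈ -30199.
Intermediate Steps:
q = 28767/35056 (q = 28767*(1/35056) = 28767/35056 ≈ 0.82060)
-30198 - q = -30198 - 1*28767/35056 = -30198 - 28767/35056 = -1058649855/35056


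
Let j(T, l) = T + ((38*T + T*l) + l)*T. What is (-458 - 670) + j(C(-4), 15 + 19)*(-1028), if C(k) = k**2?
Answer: -19524904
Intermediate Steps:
j(T, l) = T + T*(l + 38*T + T*l) (j(T, l) = T + (l + 38*T + T*l)*T = T + T*(l + 38*T + T*l))
(-458 - 670) + j(C(-4), 15 + 19)*(-1028) = (-458 - 670) + ((-4)**2*(1 + (15 + 19) + 38*(-4)**2 + (-4)**2*(15 + 19)))*(-1028) = -1128 + (16*(1 + 34 + 38*16 + 16*34))*(-1028) = -1128 + (16*(1 + 34 + 608 + 544))*(-1028) = -1128 + (16*1187)*(-1028) = -1128 + 18992*(-1028) = -1128 - 19523776 = -19524904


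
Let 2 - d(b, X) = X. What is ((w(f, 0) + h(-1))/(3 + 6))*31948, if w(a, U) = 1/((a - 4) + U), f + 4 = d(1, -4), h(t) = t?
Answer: -15974/3 ≈ -5324.7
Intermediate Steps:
d(b, X) = 2 - X
f = 2 (f = -4 + (2 - 1*(-4)) = -4 + (2 + 4) = -4 + 6 = 2)
w(a, U) = 1/(-4 + U + a) (w(a, U) = 1/((-4 + a) + U) = 1/(-4 + U + a))
((w(f, 0) + h(-1))/(3 + 6))*31948 = ((1/(-4 + 0 + 2) - 1)/(3 + 6))*31948 = ((1/(-2) - 1)/9)*31948 = ((-½ - 1)*(⅑))*31948 = -3/2*⅑*31948 = -⅙*31948 = -15974/3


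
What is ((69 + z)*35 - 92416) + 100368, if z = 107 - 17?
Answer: 13517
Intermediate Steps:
z = 90
((69 + z)*35 - 92416) + 100368 = ((69 + 90)*35 - 92416) + 100368 = (159*35 - 92416) + 100368 = (5565 - 92416) + 100368 = -86851 + 100368 = 13517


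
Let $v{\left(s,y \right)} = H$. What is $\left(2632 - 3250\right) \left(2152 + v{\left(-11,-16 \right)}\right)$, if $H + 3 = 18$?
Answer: $-1339206$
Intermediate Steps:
$H = 15$ ($H = -3 + 18 = 15$)
$v{\left(s,y \right)} = 15$
$\left(2632 - 3250\right) \left(2152 + v{\left(-11,-16 \right)}\right) = \left(2632 - 3250\right) \left(2152 + 15\right) = \left(-618\right) 2167 = -1339206$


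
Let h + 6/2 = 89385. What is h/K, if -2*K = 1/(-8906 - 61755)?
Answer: 12631643004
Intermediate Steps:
h = 89382 (h = -3 + 89385 = 89382)
K = 1/141322 (K = -1/(2*(-8906 - 61755)) = -½/(-70661) = -½*(-1/70661) = 1/141322 ≈ 7.0760e-6)
h/K = 89382/(1/141322) = 89382*141322 = 12631643004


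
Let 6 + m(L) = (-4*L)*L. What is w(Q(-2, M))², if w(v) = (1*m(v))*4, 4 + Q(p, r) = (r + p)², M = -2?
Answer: 5419584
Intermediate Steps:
Q(p, r) = -4 + (p + r)² (Q(p, r) = -4 + (r + p)² = -4 + (p + r)²)
m(L) = -6 - 4*L² (m(L) = -6 + (-4*L)*L = -6 - 4*L²)
w(v) = -24 - 16*v² (w(v) = (1*(-6 - 4*v²))*4 = (-6 - 4*v²)*4 = -24 - 16*v²)
w(Q(-2, M))² = (-24 - 16*(-4 + (-2 - 2)²)²)² = (-24 - 16*(-4 + (-4)²)²)² = (-24 - 16*(-4 + 16)²)² = (-24 - 16*12²)² = (-24 - 16*144)² = (-24 - 2304)² = (-2328)² = 5419584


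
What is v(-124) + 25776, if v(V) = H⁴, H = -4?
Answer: 26032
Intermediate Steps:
v(V) = 256 (v(V) = (-4)⁴ = 256)
v(-124) + 25776 = 256 + 25776 = 26032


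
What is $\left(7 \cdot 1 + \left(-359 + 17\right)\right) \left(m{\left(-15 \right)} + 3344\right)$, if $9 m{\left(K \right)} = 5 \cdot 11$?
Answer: $- \frac{10100585}{9} \approx -1.1223 \cdot 10^{6}$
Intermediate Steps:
$m{\left(K \right)} = \frac{55}{9}$ ($m{\left(K \right)} = \frac{5 \cdot 11}{9} = \frac{1}{9} \cdot 55 = \frac{55}{9}$)
$\left(7 \cdot 1 + \left(-359 + 17\right)\right) \left(m{\left(-15 \right)} + 3344\right) = \left(7 \cdot 1 + \left(-359 + 17\right)\right) \left(\frac{55}{9} + 3344\right) = \left(7 - 342\right) \frac{30151}{9} = \left(-335\right) \frac{30151}{9} = - \frac{10100585}{9}$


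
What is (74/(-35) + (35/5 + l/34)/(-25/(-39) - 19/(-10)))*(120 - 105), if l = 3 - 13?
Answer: 928266/117929 ≈ 7.8714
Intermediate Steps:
l = -10
(74/(-35) + (35/5 + l/34)/(-25/(-39) - 19/(-10)))*(120 - 105) = (74/(-35) + (35/5 - 10/34)/(-25/(-39) - 19/(-10)))*(120 - 105) = (74*(-1/35) + (35*(⅕) - 10*1/34)/(-25*(-1/39) - 19*(-⅒)))*15 = (-74/35 + (7 - 5/17)/(25/39 + 19/10))*15 = (-74/35 + 114/(17*(991/390)))*15 = (-74/35 + (114/17)*(390/991))*15 = (-74/35 + 44460/16847)*15 = (309422/589645)*15 = 928266/117929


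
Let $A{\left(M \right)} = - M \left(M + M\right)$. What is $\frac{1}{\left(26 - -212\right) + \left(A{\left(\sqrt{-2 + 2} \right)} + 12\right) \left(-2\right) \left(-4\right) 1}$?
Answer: $\frac{1}{334} \approx 0.002994$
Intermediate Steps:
$A{\left(M \right)} = - 2 M^{2}$ ($A{\left(M \right)} = - M 2 M = - 2 M^{2}$)
$\frac{1}{\left(26 - -212\right) + \left(A{\left(\sqrt{-2 + 2} \right)} + 12\right) \left(-2\right) \left(-4\right) 1} = \frac{1}{\left(26 - -212\right) + \left(- 2 \left(\sqrt{-2 + 2}\right)^{2} + 12\right) \left(-2\right) \left(-4\right) 1} = \frac{1}{\left(26 + 212\right) + \left(- 2 \left(\sqrt{0}\right)^{2} + 12\right) 8 \cdot 1} = \frac{1}{238 + \left(- 2 \cdot 0^{2} + 12\right) 8} = \frac{1}{238 + \left(\left(-2\right) 0 + 12\right) 8} = \frac{1}{238 + \left(0 + 12\right) 8} = \frac{1}{238 + 12 \cdot 8} = \frac{1}{238 + 96} = \frac{1}{334}$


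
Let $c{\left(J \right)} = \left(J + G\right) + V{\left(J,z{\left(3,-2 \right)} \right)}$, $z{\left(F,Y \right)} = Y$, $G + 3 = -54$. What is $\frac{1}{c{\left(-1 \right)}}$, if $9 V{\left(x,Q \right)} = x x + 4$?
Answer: $- \frac{9}{517} \approx -0.017408$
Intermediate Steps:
$G = -57$ ($G = -3 - 54 = -57$)
$V{\left(x,Q \right)} = \frac{4}{9} + \frac{x^{2}}{9}$ ($V{\left(x,Q \right)} = \frac{x x + 4}{9} = \frac{x^{2} + 4}{9} = \frac{4 + x^{2}}{9} = \frac{4}{9} + \frac{x^{2}}{9}$)
$c{\left(J \right)} = - \frac{509}{9} + J + \frac{J^{2}}{9}$ ($c{\left(J \right)} = \left(J - 57\right) + \left(\frac{4}{9} + \frac{J^{2}}{9}\right) = \left(-57 + J\right) + \left(\frac{4}{9} + \frac{J^{2}}{9}\right) = - \frac{509}{9} + J + \frac{J^{2}}{9}$)
$\frac{1}{c{\left(-1 \right)}} = \frac{1}{- \frac{509}{9} - 1 + \frac{\left(-1\right)^{2}}{9}} = \frac{1}{- \frac{509}{9} - 1 + \frac{1}{9} \cdot 1} = \frac{1}{- \frac{509}{9} - 1 + \frac{1}{9}} = \frac{1}{- \frac{517}{9}} = - \frac{9}{517}$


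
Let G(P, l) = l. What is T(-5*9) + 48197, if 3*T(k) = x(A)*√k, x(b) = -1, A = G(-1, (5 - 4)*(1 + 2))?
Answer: 48197 - I*√5 ≈ 48197.0 - 2.2361*I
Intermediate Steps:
A = 3 (A = (5 - 4)*(1 + 2) = 1*3 = 3)
T(k) = -√k/3 (T(k) = (-√k)/3 = -√k/3)
T(-5*9) + 48197 = -3*I*√5/3 + 48197 = -I*√5 + 48197 = 48197 - I*√5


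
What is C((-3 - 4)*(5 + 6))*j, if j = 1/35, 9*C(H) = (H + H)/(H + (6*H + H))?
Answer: 1/1260 ≈ 0.00079365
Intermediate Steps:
C(H) = 1/36 (C(H) = ((H + H)/(H + (6*H + H)))/9 = ((2*H)/(H + 7*H))/9 = ((2*H)/((8*H)))/9 = ((2*H)*(1/(8*H)))/9 = (⅑)*(¼) = 1/36)
j = 1/35 ≈ 0.028571
C((-3 - 4)*(5 + 6))*j = (1/36)*(1/35) = 1/1260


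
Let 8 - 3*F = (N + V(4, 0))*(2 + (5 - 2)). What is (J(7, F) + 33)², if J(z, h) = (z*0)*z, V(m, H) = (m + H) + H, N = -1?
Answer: 1089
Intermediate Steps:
V(m, H) = m + 2*H (V(m, H) = (H + m) + H = m + 2*H)
F = -7/3 (F = 8/3 - (-1 + (4 + 2*0))*(2 + (5 - 2))/3 = 8/3 - (-1 + (4 + 0))*(2 + 3)/3 = 8/3 - (-1 + 4)*5/3 = 8/3 - 5 = -7/3 ≈ -2.3333)
J(z, h) = 0 (J(z, h) = 0*z = 0)
(J(7, F) + 33)² = (0 + 33)² = 33² = 1089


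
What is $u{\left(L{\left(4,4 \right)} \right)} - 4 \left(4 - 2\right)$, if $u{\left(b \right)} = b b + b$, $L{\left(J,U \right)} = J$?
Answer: $12$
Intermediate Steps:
$u{\left(b \right)} = b + b^{2}$ ($u{\left(b \right)} = b^{2} + b = b + b^{2}$)
$u{\left(L{\left(4,4 \right)} \right)} - 4 \left(4 - 2\right) = 4 \left(1 + 4\right) - 4 \left(4 - 2\right) = 4 \cdot 5 - 8 = 20 - 8 = 12$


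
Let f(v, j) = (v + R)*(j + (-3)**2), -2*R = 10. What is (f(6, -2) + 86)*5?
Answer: 465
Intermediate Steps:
R = -5 (R = -1/2*10 = -5)
f(v, j) = (-5 + v)*(9 + j) (f(v, j) = (v - 5)*(j + (-3)**2) = (-5 + v)*(j + 9) = (-5 + v)*(9 + j))
(f(6, -2) + 86)*5 = ((-45 - 5*(-2) + 9*6 - 2*6) + 86)*5 = ((-45 + 10 + 54 - 12) + 86)*5 = (7 + 86)*5 = 93*5 = 465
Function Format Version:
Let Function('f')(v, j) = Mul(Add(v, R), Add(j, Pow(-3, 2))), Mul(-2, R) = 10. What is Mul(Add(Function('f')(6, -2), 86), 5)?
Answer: 465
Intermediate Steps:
R = -5 (R = Mul(Rational(-1, 2), 10) = -5)
Function('f')(v, j) = Mul(Add(-5, v), Add(9, j)) (Function('f')(v, j) = Mul(Add(v, -5), Add(j, Pow(-3, 2))) = Mul(Add(-5, v), Add(j, 9)) = Mul(Add(-5, v), Add(9, j)))
Mul(Add(Function('f')(6, -2), 86), 5) = Mul(Add(Add(-45, Mul(-5, -2), Mul(9, 6), Mul(-2, 6)), 86), 5) = Mul(Add(Add(-45, 10, 54, -12), 86), 5) = Mul(Add(7, 86), 5) = Mul(93, 5) = 465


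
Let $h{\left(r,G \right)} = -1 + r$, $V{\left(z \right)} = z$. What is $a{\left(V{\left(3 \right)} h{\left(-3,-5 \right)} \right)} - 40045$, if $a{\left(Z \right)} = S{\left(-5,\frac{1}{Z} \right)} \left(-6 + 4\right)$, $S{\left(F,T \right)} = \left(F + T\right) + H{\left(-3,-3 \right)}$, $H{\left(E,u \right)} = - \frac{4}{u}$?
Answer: $- \frac{80075}{2} \approx -40038.0$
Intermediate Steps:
$S{\left(F,T \right)} = \frac{4}{3} + F + T$ ($S{\left(F,T \right)} = \left(F + T\right) - \frac{4}{-3} = \left(F + T\right) - - \frac{4}{3} = \left(F + T\right) + \frac{4}{3} = \frac{4}{3} + F + T$)
$a{\left(Z \right)} = \frac{22}{3} - \frac{2}{Z}$ ($a{\left(Z \right)} = \left(\frac{4}{3} - 5 + \frac{1}{Z}\right) \left(-6 + 4\right) = \left(- \frac{11}{3} + \frac{1}{Z}\right) \left(-2\right) = \frac{22}{3} - \frac{2}{Z}$)
$a{\left(V{\left(3 \right)} h{\left(-3,-5 \right)} \right)} - 40045 = \left(\frac{22}{3} - \frac{2}{3 \left(-1 - 3\right)}\right) - 40045 = \left(\frac{22}{3} - \frac{2}{3 \left(-4\right)}\right) - 40045 = \left(\frac{22}{3} - \frac{2}{-12}\right) - 40045 = \left(\frac{22}{3} - - \frac{1}{6}\right) - 40045 = \left(\frac{22}{3} + \frac{1}{6}\right) - 40045 = \frac{15}{2} - 40045 = - \frac{80075}{2}$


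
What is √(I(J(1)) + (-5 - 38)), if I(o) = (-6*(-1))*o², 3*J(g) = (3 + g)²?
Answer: √1149/3 ≈ 11.299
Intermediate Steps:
J(g) = (3 + g)²/3
I(o) = 6*o²
√(I(J(1)) + (-5 - 38)) = √(6*((3 + 1)²/3)² + (-5 - 38)) = √(6*((⅓)*4²)² - 43) = √(6*((⅓)*16)² - 43) = √(6*(16/3)² - 43) = √(6*(256/9) - 43) = √(512/3 - 43) = √(383/3) = √1149/3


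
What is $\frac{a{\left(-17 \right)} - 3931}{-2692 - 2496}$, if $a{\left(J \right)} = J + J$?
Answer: $\frac{3965}{5188} \approx 0.76426$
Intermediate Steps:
$a{\left(J \right)} = 2 J$
$\frac{a{\left(-17 \right)} - 3931}{-2692 - 2496} = \frac{2 \left(-17\right) - 3931}{-2692 - 2496} = \frac{-34 - 3931}{-5188} = \left(-3965\right) \left(- \frac{1}{5188}\right) = \frac{3965}{5188}$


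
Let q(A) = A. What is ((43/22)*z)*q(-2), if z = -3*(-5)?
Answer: -645/11 ≈ -58.636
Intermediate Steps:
z = 15
((43/22)*z)*q(-2) = ((43/22)*15)*(-2) = (645/22)*(-2) = -645/11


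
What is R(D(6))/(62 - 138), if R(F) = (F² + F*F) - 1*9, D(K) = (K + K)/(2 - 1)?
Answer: -279/76 ≈ -3.6711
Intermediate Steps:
D(K) = 2*K (D(K) = (2*K)/1 = (2*K)*1 = 2*K)
R(F) = -9 + 2*F² (R(F) = (F² + F²) - 9 = 2*F² - 9 = -9 + 2*F²)
R(D(6))/(62 - 138) = (-9 + 2*(2*6)²)/(62 - 138) = (-9 + 2*12²)/(-76) = (-9 + 2*144)*(-1/76) = (-9 + 288)*(-1/76) = 279*(-1/76) = -279/76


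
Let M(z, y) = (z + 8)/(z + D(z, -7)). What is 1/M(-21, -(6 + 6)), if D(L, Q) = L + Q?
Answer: 49/13 ≈ 3.7692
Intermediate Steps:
M(z, y) = (8 + z)/(-7 + 2*z) (M(z, y) = (z + 8)/(z + (z - 7)) = (8 + z)/(z + (-7 + z)) = (8 + z)/(-7 + 2*z))
1/M(-21, -(6 + 6)) = 1/((8 - 21)/(-7 + 2*(-21))) = 1/(-13/(-7 - 42)) = 1/(-13/(-49)) = 1/(-1/49*(-13)) = 1/(13/49) = 49/13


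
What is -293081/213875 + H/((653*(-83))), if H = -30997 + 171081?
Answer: -45845162619/11591811125 ≈ -3.9550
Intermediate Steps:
H = 140084
-293081/213875 + H/((653*(-83))) = -293081/213875 + 140084/((653*(-83))) = -293081*1/213875 + 140084/(-54199) = -293081/213875 + 140084*(-1/54199) = -293081/213875 - 140084/54199 = -45845162619/11591811125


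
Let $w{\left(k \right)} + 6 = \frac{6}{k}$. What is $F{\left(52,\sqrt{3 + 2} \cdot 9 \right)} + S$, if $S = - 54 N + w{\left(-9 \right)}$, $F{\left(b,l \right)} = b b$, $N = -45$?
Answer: $\frac{15382}{3} \approx 5127.3$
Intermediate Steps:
$F{\left(b,l \right)} = b^{2}$
$w{\left(k \right)} = -6 + \frac{6}{k}$
$S = \frac{7270}{3}$ ($S = \left(-54\right) \left(-45\right) - \left(6 - \frac{6}{-9}\right) = 2430 + \left(-6 + 6 \left(- \frac{1}{9}\right)\right) = 2430 - \frac{20}{3} = \frac{7270}{3} \approx 2423.3$)
$F{\left(52,\sqrt{3 + 2} \cdot 9 \right)} + S = 52^{2} + \frac{7270}{3} = 2704 + \frac{7270}{3} = \frac{15382}{3}$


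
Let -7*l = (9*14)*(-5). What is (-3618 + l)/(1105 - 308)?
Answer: -3528/797 ≈ -4.4266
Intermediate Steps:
l = 90 (l = -9*14*(-5)/7 = -18*(-5) = -⅐*(-630) = 90)
(-3618 + l)/(1105 - 308) = (-3618 + 90)/(1105 - 308) = -3528/797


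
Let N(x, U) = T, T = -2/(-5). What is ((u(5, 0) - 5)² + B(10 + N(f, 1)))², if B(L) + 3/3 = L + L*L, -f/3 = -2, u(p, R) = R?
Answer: 12702096/625 ≈ 20323.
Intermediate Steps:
T = ⅖ (T = -2*(-⅕) = ⅖ ≈ 0.40000)
f = 6 (f = -3*(-2) = 6)
N(x, U) = ⅖
B(L) = -1 + L + L² (B(L) = -1 + (L + L*L) = -1 + (L + L²) = -1 + L + L²)
((u(5, 0) - 5)² + B(10 + N(f, 1)))² = ((0 - 5)² + (-1 + (10 + ⅖) + (10 + ⅖)²))² = ((-5)² + (-1 + 52/5 + (52/5)²))² = (25 + (-1 + 52/5 + 2704/25))² = (25 + 2939/25)² = (3564/25)² = 12702096/625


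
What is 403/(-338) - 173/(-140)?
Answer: 79/1820 ≈ 0.043407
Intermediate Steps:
403/(-338) - 173/(-140) = 403*(-1/338) - 173*(-1/140) = -31/26 + 173/140 = 79/1820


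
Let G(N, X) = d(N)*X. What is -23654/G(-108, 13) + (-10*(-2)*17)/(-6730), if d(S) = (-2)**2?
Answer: -7960455/17498 ≈ -454.94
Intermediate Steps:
d(S) = 4
G(N, X) = 4*X
-23654/G(-108, 13) + (-10*(-2)*17)/(-6730) = -23654/(4*13) + (-10*(-2)*17)/(-6730) = -23654/52 + (20*17)*(-1/6730) = -23654*1/52 + 340*(-1/6730) = -11827/26 - 34/673 = -7960455/17498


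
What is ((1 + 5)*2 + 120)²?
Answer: 17424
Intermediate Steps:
((1 + 5)*2 + 120)² = (6*2 + 120)² = (12 + 120)² = 132² = 17424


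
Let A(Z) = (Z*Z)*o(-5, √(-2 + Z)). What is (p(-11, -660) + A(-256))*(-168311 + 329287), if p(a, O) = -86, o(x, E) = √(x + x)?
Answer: -13843936 + 10549723136*I*√10 ≈ -1.3844e+7 + 3.3361e+10*I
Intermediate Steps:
o(x, E) = √2*√x (o(x, E) = √(2*x) = √2*√x)
A(Z) = I*√10*Z² (A(Z) = (Z*Z)*(√2*√(-5)) = Z²*(√2*(I*√5)) = Z²*(I*√10) = I*√10*Z²)
(p(-11, -660) + A(-256))*(-168311 + 329287) = (-86 + I*√10*(-256)²)*(-168311 + 329287) = (-86 + I*√10*65536)*160976 = (-86 + 65536*I*√10)*160976 = -13843936 + 10549723136*I*√10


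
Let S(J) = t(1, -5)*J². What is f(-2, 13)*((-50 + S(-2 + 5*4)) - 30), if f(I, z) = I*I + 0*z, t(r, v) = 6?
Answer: 7456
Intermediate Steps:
f(I, z) = I² (f(I, z) = I² + 0 = I²)
S(J) = 6*J²
f(-2, 13)*((-50 + S(-2 + 5*4)) - 30) = (-2)²*((-50 + 6*(-2 + 5*4)²) - 30) = 4*((-50 + 6*(-2 + 20)²) - 30) = 4*((-50 + 6*18²) - 30) = 4*((-50 + 6*324) - 30) = 4*((-50 + 1944) - 30) = 4*(1894 - 30) = 4*1864 = 7456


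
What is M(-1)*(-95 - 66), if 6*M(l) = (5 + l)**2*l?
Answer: 1288/3 ≈ 429.33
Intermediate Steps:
M(l) = l*(5 + l)**2/6 (M(l) = ((5 + l)**2*l)/6 = (l*(5 + l)**2)/6 = l*(5 + l)**2/6)
M(-1)*(-95 - 66) = ((1/6)*(-1)*(5 - 1)**2)*(-95 - 66) = ((1/6)*(-1)*4**2)*(-161) = ((1/6)*(-1)*16)*(-161) = -8/3*(-161) = 1288/3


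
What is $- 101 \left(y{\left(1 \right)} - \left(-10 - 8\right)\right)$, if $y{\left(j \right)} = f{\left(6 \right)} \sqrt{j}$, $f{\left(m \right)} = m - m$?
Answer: $-1818$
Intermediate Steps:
$f{\left(m \right)} = 0$
$y{\left(j \right)} = 0$ ($y{\left(j \right)} = 0 \sqrt{j} = 0$)
$- 101 \left(y{\left(1 \right)} - \left(-10 - 8\right)\right) = - 101 \left(0 - \left(-10 - 8\right)\right) = - 101 \left(0 - -18\right) = - 101 \left(0 + 18\right) = \left(-101\right) 18 = -1818$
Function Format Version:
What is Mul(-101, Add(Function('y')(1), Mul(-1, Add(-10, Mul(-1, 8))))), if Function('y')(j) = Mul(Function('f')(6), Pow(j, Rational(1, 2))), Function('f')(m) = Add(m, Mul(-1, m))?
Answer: -1818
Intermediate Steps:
Function('f')(m) = 0
Function('y')(j) = 0 (Function('y')(j) = Mul(0, Pow(j, Rational(1, 2))) = 0)
Mul(-101, Add(Function('y')(1), Mul(-1, Add(-10, Mul(-1, 8))))) = Mul(-101, Add(0, Mul(-1, Add(-10, Mul(-1, 8))))) = Mul(-101, Add(0, Mul(-1, Add(-10, -8)))) = Mul(-101, Add(0, Mul(-1, -18))) = Mul(-101, Add(0, 18)) = Mul(-101, 18) = -1818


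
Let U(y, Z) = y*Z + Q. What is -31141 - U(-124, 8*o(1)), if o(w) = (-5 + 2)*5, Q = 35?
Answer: -46056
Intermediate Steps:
o(w) = -15 (o(w) = -3*5 = -15)
U(y, Z) = 35 + Z*y (U(y, Z) = y*Z + 35 = Z*y + 35 = 35 + Z*y)
-31141 - U(-124, 8*o(1)) = -31141 - (35 + (8*(-15))*(-124)) = -31141 - (35 - 120*(-124)) = -31141 - (35 + 14880) = -31141 - 1*14915 = -31141 - 14915 = -46056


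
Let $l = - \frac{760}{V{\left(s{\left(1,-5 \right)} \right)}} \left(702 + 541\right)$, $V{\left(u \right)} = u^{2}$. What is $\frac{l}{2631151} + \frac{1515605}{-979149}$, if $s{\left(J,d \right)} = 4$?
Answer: $- \frac{8091194032375}{5152577740998} \approx -1.5703$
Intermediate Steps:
$l = - \frac{118085}{2}$ ($l = - \frac{760}{4^{2}} \left(702 + 541\right) = - \frac{760}{16} \cdot 1243 = \left(-760\right) \frac{1}{16} \cdot 1243 = \left(- \frac{95}{2}\right) 1243 = - \frac{118085}{2} \approx -59043.0$)
$\frac{l}{2631151} + \frac{1515605}{-979149} = - \frac{118085}{2 \cdot 2631151} + \frac{1515605}{-979149} = \left(- \frac{118085}{2}\right) \frac{1}{2631151} + 1515605 \left(- \frac{1}{979149}\right) = - \frac{118085}{5262302} - \frac{1515605}{979149} = - \frac{8091194032375}{5152577740998}$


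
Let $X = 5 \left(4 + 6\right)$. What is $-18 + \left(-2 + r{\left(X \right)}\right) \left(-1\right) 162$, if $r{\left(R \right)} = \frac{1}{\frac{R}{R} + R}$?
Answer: $\frac{5148}{17} \approx 302.82$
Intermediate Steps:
$X = 50$ ($X = 5 \cdot 10 = 50$)
$r{\left(R \right)} = \frac{1}{1 + R}$
$-18 + \left(-2 + r{\left(X \right)}\right) \left(-1\right) 162 = -18 + \left(-2 + \frac{1}{1 + 50}\right) \left(-1\right) 162 = -18 + \left(-2 + \frac{1}{51}\right) \left(-1\right) 162 = -18 + \left(- \frac{101}{51}\right) \left(-1\right) 162 = -18 + \frac{101}{51} \cdot 162 = -18 + \frac{5454}{17} = \frac{5148}{17}$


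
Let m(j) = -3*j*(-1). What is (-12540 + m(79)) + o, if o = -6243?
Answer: -18546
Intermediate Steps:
m(j) = 3*j
(-12540 + m(79)) + o = (-12540 + 3*79) - 6243 = (-12540 + 237) - 6243 = -12303 - 6243 = -18546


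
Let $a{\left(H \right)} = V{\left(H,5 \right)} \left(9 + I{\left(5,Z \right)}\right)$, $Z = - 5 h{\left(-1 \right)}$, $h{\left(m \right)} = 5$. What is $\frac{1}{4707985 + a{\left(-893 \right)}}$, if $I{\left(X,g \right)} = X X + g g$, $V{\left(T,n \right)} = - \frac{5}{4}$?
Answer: $\frac{4}{18828645} \approx 2.1244 \cdot 10^{-7}$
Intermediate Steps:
$V{\left(T,n \right)} = - \frac{5}{4}$ ($V{\left(T,n \right)} = \left(-5\right) \frac{1}{4} = - \frac{5}{4}$)
$Z = -25$ ($Z = \left(-5\right) 5 = -25$)
$I{\left(X,g \right)} = X^{2} + g^{2}$
$a{\left(H \right)} = - \frac{3295}{4}$ ($a{\left(H \right)} = - \frac{5 \left(9 + \left(5^{2} + \left(-25\right)^{2}\right)\right)}{4} = - \frac{5 \left(9 + \left(25 + 625\right)\right)}{4} = - \frac{5 \left(9 + 650\right)}{4} = \left(- \frac{5}{4}\right) 659 = - \frac{3295}{4}$)
$\frac{1}{4707985 + a{\left(-893 \right)}} = \frac{1}{4707985 - \frac{3295}{4}} = \frac{1}{\frac{18828645}{4}} = \frac{4}{18828645}$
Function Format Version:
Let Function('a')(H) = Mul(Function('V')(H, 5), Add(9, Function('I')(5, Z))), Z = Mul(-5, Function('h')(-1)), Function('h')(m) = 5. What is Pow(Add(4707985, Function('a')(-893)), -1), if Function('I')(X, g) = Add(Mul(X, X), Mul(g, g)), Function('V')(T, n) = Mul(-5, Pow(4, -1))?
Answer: Rational(4, 18828645) ≈ 2.1244e-7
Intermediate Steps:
Function('V')(T, n) = Rational(-5, 4) (Function('V')(T, n) = Mul(-5, Rational(1, 4)) = Rational(-5, 4))
Z = -25 (Z = Mul(-5, 5) = -25)
Function('I')(X, g) = Add(Pow(X, 2), Pow(g, 2))
Function('a')(H) = Rational(-3295, 4) (Function('a')(H) = Mul(Rational(-5, 4), Add(9, Add(Pow(5, 2), Pow(-25, 2)))) = Mul(Rational(-5, 4), Add(9, Add(25, 625))) = Mul(Rational(-5, 4), Add(9, 650)) = Mul(Rational(-5, 4), 659) = Rational(-3295, 4))
Pow(Add(4707985, Function('a')(-893)), -1) = Pow(Add(4707985, Rational(-3295, 4)), -1) = Pow(Rational(18828645, 4), -1) = Rational(4, 18828645)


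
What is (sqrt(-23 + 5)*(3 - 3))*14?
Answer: 0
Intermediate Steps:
(sqrt(-23 + 5)*(3 - 3))*14 = (sqrt(-18)*0)*14 = ((3*I*sqrt(2))*0)*14 = 0*14 = 0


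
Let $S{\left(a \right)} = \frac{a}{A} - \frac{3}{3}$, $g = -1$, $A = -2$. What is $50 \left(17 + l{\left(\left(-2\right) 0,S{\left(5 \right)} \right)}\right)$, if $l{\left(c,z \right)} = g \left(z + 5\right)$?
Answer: $775$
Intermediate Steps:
$S{\left(a \right)} = -1 - \frac{a}{2}$ ($S{\left(a \right)} = \frac{a}{-2} - \frac{3}{3} = a \left(- \frac{1}{2}\right) - 1 = - \frac{a}{2} - 1 = -1 - \frac{a}{2}$)
$l{\left(c,z \right)} = -5 - z$ ($l{\left(c,z \right)} = - (z + 5) = - (5 + z) = -5 - z$)
$50 \left(17 + l{\left(\left(-2\right) 0,S{\left(5 \right)} \right)}\right) = 50 \left(17 - \left(4 - \frac{5}{2}\right)\right) = 50 \left(17 - \frac{3}{2}\right) = 50 \cdot \frac{31}{2} = 775$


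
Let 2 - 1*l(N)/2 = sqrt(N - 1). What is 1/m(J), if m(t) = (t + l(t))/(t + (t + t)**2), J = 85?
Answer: 515933/1517 + 23188*sqrt(21)/1517 ≈ 410.15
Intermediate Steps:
l(N) = 4 - 2*sqrt(-1 + N) (l(N) = 4 - 2*sqrt(N - 1) = 4 - 2*sqrt(-1 + N))
m(t) = (4 + t - 2*sqrt(-1 + t))/(t + 4*t**2) (m(t) = (t + (4 - 2*sqrt(-1 + t)))/(t + (t + t)**2) = (4 + t - 2*sqrt(-1 + t))/(t + (2*t)**2) = (4 + t - 2*sqrt(-1 + t))/(t + 4*t**2))
1/m(J) = 1/((4 + 85 - 2*sqrt(-1 + 85))/(85*(1 + 4*85))) = 1/((4 + 85 - 4*sqrt(21))/(85*(1 + 340))) = 1/((1/85)*(4 + 85 - 4*sqrt(21))/341) = 1/((1/85)*(1/341)*(4 + 85 - 4*sqrt(21))) = 1/((1/85)*(1/341)*(89 - 4*sqrt(21))) = 1/(89/28985 - 4*sqrt(21)/28985)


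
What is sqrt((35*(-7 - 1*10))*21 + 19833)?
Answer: sqrt(7338) ≈ 85.662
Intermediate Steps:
sqrt((35*(-7 - 1*10))*21 + 19833) = sqrt((35*(-7 - 10))*21 + 19833) = sqrt((35*(-17))*21 + 19833) = sqrt(-595*21 + 19833) = sqrt(-12495 + 19833) = sqrt(7338)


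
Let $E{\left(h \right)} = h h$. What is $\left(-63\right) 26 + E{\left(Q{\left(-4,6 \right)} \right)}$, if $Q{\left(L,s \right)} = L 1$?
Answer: $-1622$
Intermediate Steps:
$Q{\left(L,s \right)} = L$
$E{\left(h \right)} = h^{2}$
$\left(-63\right) 26 + E{\left(Q{\left(-4,6 \right)} \right)} = \left(-63\right) 26 + \left(-4\right)^{2} = -1638 + 16 = -1622$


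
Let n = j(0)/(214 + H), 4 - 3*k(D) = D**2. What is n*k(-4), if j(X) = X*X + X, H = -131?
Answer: 0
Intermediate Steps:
k(D) = 4/3 - D**2/3
j(X) = X + X**2 (j(X) = X**2 + X = X + X**2)
n = 0 (n = (0*(1 + 0))/(214 - 131) = (0*1)/83 = 0*(1/83) = 0)
n*k(-4) = 0*(4/3 - 1/3*(-4)**2) = 0*(4/3 - 1/3*16) = 0*(4/3 - 16/3) = 0*(-4) = 0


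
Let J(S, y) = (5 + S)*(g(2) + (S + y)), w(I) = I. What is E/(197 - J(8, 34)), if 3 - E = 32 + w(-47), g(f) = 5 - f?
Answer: -9/194 ≈ -0.046392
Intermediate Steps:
J(S, y) = (5 + S)*(3 + S + y) (J(S, y) = (5 + S)*((5 - 1*2) + (S + y)) = (5 + S)*((5 - 2) + (S + y)) = (5 + S)*(3 + (S + y)) = (5 + S)*(3 + S + y))
E = 18 (E = 3 - (32 - 47) = 3 - 1*(-15) = 3 + 15 = 18)
E/(197 - J(8, 34)) = 18/(197 - (15 + 8² + 5*34 + 8*8 + 8*34)) = 18/(197 - (15 + 64 + 170 + 64 + 272)) = 18/(197 - 1*585) = 18/(197 - 585) = 18/(-388) = 18*(-1/388) = -9/194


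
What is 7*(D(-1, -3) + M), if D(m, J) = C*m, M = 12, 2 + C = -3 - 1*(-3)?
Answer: 98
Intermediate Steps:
C = -2 (C = -2 + (-3 - 1*(-3)) = -2 + (-3 + 3) = -2 + 0 = -2)
D(m, J) = -2*m
7*(D(-1, -3) + M) = 7*(-2*(-1) + 12) = 7*(2 + 12) = 7*14 = 98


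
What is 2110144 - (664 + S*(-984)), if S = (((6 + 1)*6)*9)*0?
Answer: 2109480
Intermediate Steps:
S = 0 (S = ((7*6)*9)*0 = (42*9)*0 = 378*0 = 0)
2110144 - (664 + S*(-984)) = 2110144 - (664 + 0*(-984)) = 2110144 - (664 + 0) = 2110144 - 1*664 = 2110144 - 664 = 2109480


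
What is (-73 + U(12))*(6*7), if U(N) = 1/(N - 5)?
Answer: -3060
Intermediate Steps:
U(N) = 1/(-5 + N)
(-73 + U(12))*(6*7) = (-73 + 1/(-5 + 12))*(6*7) = (-73 + 1/7)*42 = -510/7*42 = -3060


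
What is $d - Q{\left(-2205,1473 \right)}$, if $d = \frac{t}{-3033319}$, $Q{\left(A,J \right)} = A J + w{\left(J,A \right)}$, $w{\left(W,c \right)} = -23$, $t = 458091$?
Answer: $\frac{9852183254081}{3033319} \approx 3.248 \cdot 10^{6}$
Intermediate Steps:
$Q{\left(A,J \right)} = -23 + A J$ ($Q{\left(A,J \right)} = A J - 23 = -23 + A J$)
$d = - \frac{458091}{3033319}$ ($d = \frac{458091}{-3033319} = 458091 \left(- \frac{1}{3033319}\right) = - \frac{458091}{3033319} \approx -0.15102$)
$d - Q{\left(-2205,1473 \right)} = - \frac{458091}{3033319} - \left(-23 - 3247965\right) = - \frac{458091}{3033319} - -3247988 = - \frac{458091}{3033319} + 3247988 = \frac{9852183254081}{3033319}$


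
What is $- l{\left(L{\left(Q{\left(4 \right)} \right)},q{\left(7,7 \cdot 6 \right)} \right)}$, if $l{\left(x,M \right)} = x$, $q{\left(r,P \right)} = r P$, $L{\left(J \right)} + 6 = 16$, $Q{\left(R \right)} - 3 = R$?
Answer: $-10$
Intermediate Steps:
$Q{\left(R \right)} = 3 + R$
$L{\left(J \right)} = 10$ ($L{\left(J \right)} = -6 + 16 = 10$)
$q{\left(r,P \right)} = P r$
$- l{\left(L{\left(Q{\left(4 \right)} \right)},q{\left(7,7 \cdot 6 \right)} \right)} = \left(-1\right) 10 = -10$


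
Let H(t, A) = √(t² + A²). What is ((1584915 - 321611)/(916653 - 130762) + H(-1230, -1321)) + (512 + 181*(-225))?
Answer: -31601771479/785891 + √3257941 ≈ -38406.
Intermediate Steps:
H(t, A) = √(A² + t²)
((1584915 - 321611)/(916653 - 130762) + H(-1230, -1321)) + (512 + 181*(-225)) = ((1584915 - 321611)/(916653 - 130762) + √((-1321)² + (-1230)²)) + (512 + 181*(-225)) = (1263304/785891 + √(1745041 + 1512900)) + (512 - 40725) = (1263304*(1/785891) + √3257941) - 40213 = (1263304/785891 + √3257941) - 40213 = -31601771479/785891 + √3257941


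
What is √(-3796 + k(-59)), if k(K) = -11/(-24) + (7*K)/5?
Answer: I*√13961310/60 ≈ 62.275*I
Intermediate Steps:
k(K) = 11/24 + 7*K/5 (k(K) = -11*(-1/24) + (7*K)*(⅕) = 11/24 + 7*K/5)
√(-3796 + k(-59)) = √(-3796 + (11/24 + (7/5)*(-59))) = √(-3796 + (11/24 - 413/5)) = √(-3796 - 9857/120) = √(-465377/120) = I*√13961310/60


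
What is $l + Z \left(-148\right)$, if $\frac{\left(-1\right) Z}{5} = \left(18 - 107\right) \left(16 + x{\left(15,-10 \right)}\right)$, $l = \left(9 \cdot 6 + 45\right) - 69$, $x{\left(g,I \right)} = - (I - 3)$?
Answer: $-1909910$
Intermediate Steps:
$x{\left(g,I \right)} = 3 - I$ ($x{\left(g,I \right)} = - (I - 3) = - (-3 + I) = 3 - I$)
$l = 30$ ($l = \left(54 + 45\right) - 69 = 99 - 69 = 30$)
$Z = 12905$ ($Z = - 5 \left(18 - 107\right) \left(16 + \left(3 - -10\right)\right) = - 5 \left(- 89 \left(16 + \left(3 + 10\right)\right)\right) = - 5 \left(- 89 \left(16 + 13\right)\right) = - 5 \left(\left(-89\right) 29\right) = \left(-5\right) \left(-2581\right) = 12905$)
$l + Z \left(-148\right) = 30 + 12905 \left(-148\right) = 30 - 1909940 = -1909910$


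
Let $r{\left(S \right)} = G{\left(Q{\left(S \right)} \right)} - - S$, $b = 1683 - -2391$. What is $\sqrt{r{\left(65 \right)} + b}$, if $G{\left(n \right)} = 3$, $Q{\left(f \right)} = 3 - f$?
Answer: $\sqrt{4142} \approx 64.358$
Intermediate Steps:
$b = 4074$ ($b = 1683 + 2391 = 4074$)
$r{\left(S \right)} = 3 + S$ ($r{\left(S \right)} = 3 - - S = 3 + S$)
$\sqrt{r{\left(65 \right)} + b} = \sqrt{\left(3 + 65\right) + 4074} = \sqrt{68 + 4074} = \sqrt{4142}$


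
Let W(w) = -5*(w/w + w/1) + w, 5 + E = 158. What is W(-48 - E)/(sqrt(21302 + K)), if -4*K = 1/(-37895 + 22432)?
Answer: 75106*sqrt(9222999135)/1317571305 ≈ 5.4744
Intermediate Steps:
E = 153 (E = -5 + 158 = 153)
K = 1/61852 (K = -1/(4*(-37895 + 22432)) = -1/4/(-15463) = -1/4*(-1/15463) = 1/61852 ≈ 1.6168e-5)
W(w) = -5 - 4*w (W(w) = -5*(1 + w*1) + w = -5*(1 + w) + w = (-5 - 5*w) + w = -5 - 4*w)
W(-48 - E)/(sqrt(21302 + K)) = (-5 - 4*(-48 - 1*153))/(sqrt(21302 + 1/61852)) = (-5 - 4*(-48 - 153))/(sqrt(1317571305/61852)) = (-5 - 4*(-201))/((sqrt(9222999135)/658)) = (-5 + 804)*(94*sqrt(9222999135)/1317571305) = 799*(94*sqrt(9222999135)/1317571305) = 75106*sqrt(9222999135)/1317571305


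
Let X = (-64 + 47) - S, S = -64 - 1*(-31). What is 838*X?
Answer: 13408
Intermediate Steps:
S = -33 (S = -64 + 31 = -33)
X = 16 (X = (-64 + 47) - 1*(-33) = -17 + 33 = 16)
838*X = 838*16 = 13408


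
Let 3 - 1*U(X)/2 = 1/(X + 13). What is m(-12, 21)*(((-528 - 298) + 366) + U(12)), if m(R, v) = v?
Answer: -238392/25 ≈ -9535.7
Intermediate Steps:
U(X) = 6 - 2/(13 + X) (U(X) = 6 - 2/(X + 13) = 6 - 2/(13 + X))
m(-12, 21)*(((-528 - 298) + 366) + U(12)) = 21*(((-528 - 298) + 366) + 2*(38 + 3*12)/(13 + 12)) = 21*((-826 + 366) + 2*(38 + 36)/25) = 21*(-460 + 2*(1/25)*74) = 21*(-460 + 148/25) = 21*(-11352/25) = -238392/25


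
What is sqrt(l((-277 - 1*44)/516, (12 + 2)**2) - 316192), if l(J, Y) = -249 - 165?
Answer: I*sqrt(316606) ≈ 562.68*I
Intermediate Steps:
l(J, Y) = -414
sqrt(l((-277 - 1*44)/516, (12 + 2)**2) - 316192) = sqrt(-414 - 316192) = sqrt(-316606) = I*sqrt(316606)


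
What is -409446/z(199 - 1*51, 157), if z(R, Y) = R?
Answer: -204723/74 ≈ -2766.5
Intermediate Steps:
-409446/z(199 - 1*51, 157) = -409446/(199 - 1*51) = -409446/(199 - 51) = -409446/148 = -409446*1/148 = -204723/74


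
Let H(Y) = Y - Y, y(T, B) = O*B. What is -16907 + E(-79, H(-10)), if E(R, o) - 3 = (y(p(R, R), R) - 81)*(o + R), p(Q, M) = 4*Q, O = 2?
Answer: 1977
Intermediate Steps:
y(T, B) = 2*B
H(Y) = 0
E(R, o) = 3 + (-81 + 2*R)*(R + o) (E(R, o) = 3 + (2*R - 81)*(o + R) = 3 + (-81 + 2*R)*(R + o))
-16907 + E(-79, H(-10)) = -16907 + (3 - 81*(-79) - 81*0 + 2*(-79)² + 2*(-79)*0) = -16907 + (3 + 6399 + 0 + 2*6241 + 0) = -16907 + (3 + 6399 + 0 + 12482 + 0) = -16907 + 18884 = 1977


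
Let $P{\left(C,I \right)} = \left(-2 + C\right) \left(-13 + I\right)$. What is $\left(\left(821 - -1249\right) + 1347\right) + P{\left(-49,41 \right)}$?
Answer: $1989$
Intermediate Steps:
$P{\left(C,I \right)} = \left(-13 + I\right) \left(-2 + C\right)$
$\left(\left(821 - -1249\right) + 1347\right) + P{\left(-49,41 \right)} = \left(\left(821 - -1249\right) + 1347\right) - 1428 = \left(\left(821 + 1249\right) + 1347\right) + \left(26 + 637 - 82 - 2009\right) = \left(2070 + 1347\right) - 1428 = 3417 - 1428 = 1989$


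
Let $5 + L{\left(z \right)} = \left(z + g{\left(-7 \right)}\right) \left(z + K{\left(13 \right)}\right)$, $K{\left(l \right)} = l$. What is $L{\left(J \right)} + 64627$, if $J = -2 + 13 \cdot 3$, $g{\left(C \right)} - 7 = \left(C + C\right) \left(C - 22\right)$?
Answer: $87122$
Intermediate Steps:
$g{\left(C \right)} = 7 + 2 C \left(-22 + C\right)$ ($g{\left(C \right)} = 7 + \left(C + C\right) \left(C - 22\right) = 7 + 2 C \left(-22 + C\right)$)
$J = 37$ ($J = -2 + 39 = 37$)
$L{\left(z \right)} = -5 + \left(13 + z\right) \left(413 + z\right)$ ($L{\left(z \right)} = -5 + \left(z + \left(7 - -308 + 2 \left(-7\right)^{2}\right)\right) \left(z + 13\right) = -5 + \left(z + \left(7 + 308 + 2 \cdot 49\right)\right) \left(13 + z\right) = -5 + \left(z + \left(7 + 308 + 98\right)\right) \left(13 + z\right) = -5 + \left(z + 413\right) \left(13 + z\right) = -5 + \left(413 + z\right) \left(13 + z\right) = -5 + \left(13 + z\right) \left(413 + z\right)$)
$L{\left(J \right)} + 64627 = \left(5364 + 37^{2} + 426 \cdot 37\right) + 64627 = \left(5364 + 1369 + 15762\right) + 64627 = 22495 + 64627 = 87122$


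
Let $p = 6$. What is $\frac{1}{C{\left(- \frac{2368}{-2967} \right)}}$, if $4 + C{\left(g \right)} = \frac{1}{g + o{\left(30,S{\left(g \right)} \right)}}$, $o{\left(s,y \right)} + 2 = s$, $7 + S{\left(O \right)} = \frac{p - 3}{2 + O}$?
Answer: $- \frac{85444}{338809} \approx -0.25219$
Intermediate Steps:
$S{\left(O \right)} = -7 + \frac{3}{2 + O}$ ($S{\left(O \right)} = -7 + \frac{6 - 3}{2 + O} = -7 + \frac{3}{2 + O}$)
$o{\left(s,y \right)} = -2 + s$
$C{\left(g \right)} = -4 + \frac{1}{28 + g}$ ($C{\left(g \right)} = -4 + \frac{1}{g + \left(-2 + 30\right)} = -4 + \frac{1}{g + 28} = -4 + \frac{1}{28 + g}$)
$\frac{1}{C{\left(- \frac{2368}{-2967} \right)}} = \frac{1}{\frac{1}{28 - \frac{2368}{-2967}} \left(-111 - 4 \left(- \frac{2368}{-2967}\right)\right)} = \frac{1}{\frac{1}{28 - - \frac{2368}{2967}} \left(-111 - 4 \left(\left(-2368\right) \left(- \frac{1}{2967}\right)\right)\right)} = \frac{1}{\frac{1}{28 + \frac{2368}{2967}} \left(-111 - \frac{9472}{2967}\right)} = \frac{1}{\frac{1}{\frac{85444}{2967}} \left(-111 - \frac{9472}{2967}\right)} = \frac{1}{\frac{2967}{85444} \left(- \frac{338809}{2967}\right)} = \frac{1}{- \frac{338809}{85444}} = - \frac{85444}{338809}$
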